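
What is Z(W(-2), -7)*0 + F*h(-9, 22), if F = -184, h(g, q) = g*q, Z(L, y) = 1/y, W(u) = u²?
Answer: 36432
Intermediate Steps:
Z(W(-2), -7)*0 + F*h(-9, 22) = 0/(-7) - (-1656)*22 = -⅐*0 - 184*(-198) = 0 + 36432 = 36432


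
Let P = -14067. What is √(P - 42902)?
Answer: I*√56969 ≈ 238.68*I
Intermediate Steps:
√(P - 42902) = √(-14067 - 42902) = √(-56969) = I*√56969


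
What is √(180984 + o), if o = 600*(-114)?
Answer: 2*√28146 ≈ 335.54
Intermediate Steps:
o = -68400
√(180984 + o) = √(180984 - 68400) = √112584 = 2*√28146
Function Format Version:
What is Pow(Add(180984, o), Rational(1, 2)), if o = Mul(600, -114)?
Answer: Mul(2, Pow(28146, Rational(1, 2))) ≈ 335.54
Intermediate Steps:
o = -68400
Pow(Add(180984, o), Rational(1, 2)) = Pow(Add(180984, -68400), Rational(1, 2)) = Pow(112584, Rational(1, 2)) = Mul(2, Pow(28146, Rational(1, 2)))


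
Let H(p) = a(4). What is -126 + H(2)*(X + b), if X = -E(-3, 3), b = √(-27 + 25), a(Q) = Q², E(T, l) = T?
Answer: -78 + 16*I*√2 ≈ -78.0 + 22.627*I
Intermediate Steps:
H(p) = 16 (H(p) = 4² = 16)
b = I*√2 (b = √(-2) = I*√2 ≈ 1.4142*I)
X = 3 (X = -1*(-3) = 3)
-126 + H(2)*(X + b) = -126 + 16*(3 + I*√2) = -126 + (48 + 16*I*√2) = -78 + 16*I*√2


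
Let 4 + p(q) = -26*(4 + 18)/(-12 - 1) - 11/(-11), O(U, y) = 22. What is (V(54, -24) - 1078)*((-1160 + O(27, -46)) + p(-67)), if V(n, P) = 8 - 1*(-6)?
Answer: 1167208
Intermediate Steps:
V(n, P) = 14 (V(n, P) = 8 + 6 = 14)
p(q) = 41 (p(q) = -4 + (-26*(4 + 18)/(-12 - 1) - 11/(-11)) = -4 + (-26/((-13/22)) - 11*(-1/11)) = -4 + (-26/((-13*1/22)) + 1) = -4 + (-26/(-13/22) + 1) = -4 + (-26*(-22/13) + 1) = -4 + (44 + 1) = -4 + 45 = 41)
(V(54, -24) - 1078)*((-1160 + O(27, -46)) + p(-67)) = (14 - 1078)*((-1160 + 22) + 41) = -1064*(-1138 + 41) = -1064*(-1097) = 1167208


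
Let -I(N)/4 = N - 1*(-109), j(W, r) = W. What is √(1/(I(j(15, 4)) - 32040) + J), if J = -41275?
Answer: I*√222925284566/2324 ≈ 203.16*I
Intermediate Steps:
I(N) = -436 - 4*N (I(N) = -4*(N - 1*(-109)) = -4*(N + 109) = -4*(109 + N) = -436 - 4*N)
√(1/(I(j(15, 4)) - 32040) + J) = √(1/((-436 - 4*15) - 32040) - 41275) = √(1/((-436 - 60) - 32040) - 41275) = √(1/(-496 - 32040) - 41275) = √(1/(-32536) - 41275) = √(-1/32536 - 41275) = √(-1342923401/32536) = I*√222925284566/2324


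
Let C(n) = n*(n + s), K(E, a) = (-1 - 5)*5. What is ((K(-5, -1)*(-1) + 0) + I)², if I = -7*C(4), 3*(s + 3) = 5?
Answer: 17956/9 ≈ 1995.1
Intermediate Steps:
s = -4/3 (s = -3 + (⅓)*5 = -3 + 5/3 = -4/3 ≈ -1.3333)
K(E, a) = -30 (K(E, a) = -6*5 = -30)
C(n) = n*(-4/3 + n) (C(n) = n*(n - 4/3) = n*(-4/3 + n))
I = -224/3 (I = -7*4*(-4 + 3*4)/3 = -7*4*(-4 + 12)/3 = -7*4*8/3 = -7*32/3 = -224/3 ≈ -74.667)
((K(-5, -1)*(-1) + 0) + I)² = ((-30*(-1) + 0) - 224/3)² = ((30 + 0) - 224/3)² = (30 - 224/3)² = (-134/3)² = 17956/9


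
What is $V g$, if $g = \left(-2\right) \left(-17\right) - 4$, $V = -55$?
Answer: $-1650$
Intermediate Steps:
$g = 30$ ($g = 34 - 4 = 30$)
$V g = \left(-55\right) 30 = -1650$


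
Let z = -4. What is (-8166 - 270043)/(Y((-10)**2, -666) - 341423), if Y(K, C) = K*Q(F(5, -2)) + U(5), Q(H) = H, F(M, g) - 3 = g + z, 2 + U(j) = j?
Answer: 278209/341720 ≈ 0.81414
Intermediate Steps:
U(j) = -2 + j
F(M, g) = -1 + g (F(M, g) = 3 + (g - 4) = 3 + (-4 + g) = -1 + g)
Y(K, C) = 3 - 3*K (Y(K, C) = K*(-1 - 2) + (-2 + 5) = K*(-3) + 3 = -3*K + 3 = 3 - 3*K)
(-8166 - 270043)/(Y((-10)**2, -666) - 341423) = (-8166 - 270043)/((3 - 3*(-10)**2) - 341423) = -278209/((3 - 3*100) - 341423) = -278209/((3 - 300) - 341423) = -278209/(-297 - 341423) = -278209/(-341720) = -278209*(-1/341720) = 278209/341720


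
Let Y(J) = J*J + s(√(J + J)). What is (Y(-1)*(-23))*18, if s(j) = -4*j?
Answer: -414 + 1656*I*√2 ≈ -414.0 + 2341.9*I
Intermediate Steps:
Y(J) = J² - 4*√2*√J (Y(J) = J*J - 4*√(J + J) = J² - 4*√2*√J)
(Y(-1)*(-23))*18 = (((-1)² - 4*√2*√(-1))*(-23))*18 = ((1 - 4*√2*I)*(-23))*18 = ((1 - 4*I*√2)*(-23))*18 = (-23 + 92*I*√2)*18 = -414 + 1656*I*√2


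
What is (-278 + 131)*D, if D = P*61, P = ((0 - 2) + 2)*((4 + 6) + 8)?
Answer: 0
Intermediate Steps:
P = 0 (P = (-2 + 2)*(10 + 8) = 0*18 = 0)
D = 0 (D = 0*61 = 0)
(-278 + 131)*D = (-278 + 131)*0 = -147*0 = 0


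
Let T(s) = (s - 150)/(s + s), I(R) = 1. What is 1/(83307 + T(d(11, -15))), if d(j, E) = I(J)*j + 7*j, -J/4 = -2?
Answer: 88/7330985 ≈ 1.2004e-5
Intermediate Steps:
J = 8 (J = -4*(-2) = 8)
d(j, E) = 8*j (d(j, E) = 1*j + 7*j = j + 7*j = 8*j)
T(s) = (-150 + s)/(2*s) (T(s) = (-150 + s)/((2*s)) = (-150 + s)*(1/(2*s)) = (-150 + s)/(2*s))
1/(83307 + T(d(11, -15))) = 1/(83307 + (-150 + 8*11)/(2*((8*11)))) = 1/(83307 + (1/2)*(-150 + 88)/88) = 1/(83307 + (1/2)*(1/88)*(-62)) = 1/(83307 - 31/88) = 1/(7330985/88) = 88/7330985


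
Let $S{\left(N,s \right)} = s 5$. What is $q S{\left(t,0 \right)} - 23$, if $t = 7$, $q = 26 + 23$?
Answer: $-23$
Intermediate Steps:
$q = 49$
$S{\left(N,s \right)} = 5 s$
$q S{\left(t,0 \right)} - 23 = 49 \cdot 5 \cdot 0 - 23 = 49 \cdot 0 - 23 = 0 - 23 = -23$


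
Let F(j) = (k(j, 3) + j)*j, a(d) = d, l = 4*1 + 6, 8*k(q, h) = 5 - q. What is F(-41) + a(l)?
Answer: 5821/4 ≈ 1455.3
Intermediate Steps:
k(q, h) = 5/8 - q/8 (k(q, h) = (5 - q)/8 = 5/8 - q/8)
l = 10 (l = 4 + 6 = 10)
F(j) = j*(5/8 + 7*j/8) (F(j) = ((5/8 - j/8) + j)*j = (5/8 + 7*j/8)*j = j*(5/8 + 7*j/8))
F(-41) + a(l) = (⅛)*(-41)*(5 + 7*(-41)) + 10 = (⅛)*(-41)*(5 - 287) + 10 = (⅛)*(-41)*(-282) + 10 = 5781/4 + 10 = 5821/4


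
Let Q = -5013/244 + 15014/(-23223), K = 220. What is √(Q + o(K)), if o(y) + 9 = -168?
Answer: I*√1590895088673117/2833206 ≈ 14.078*I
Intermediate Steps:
o(y) = -177 (o(y) = -9 - 168 = -177)
Q = -120080315/5666412 (Q = -5013*1/244 + 15014*(-1/23223) = -5013/244 - 15014/23223 = -120080315/5666412 ≈ -21.192)
√(Q + o(K)) = √(-120080315/5666412 - 177) = √(-1123035239/5666412) = I*√1590895088673117/2833206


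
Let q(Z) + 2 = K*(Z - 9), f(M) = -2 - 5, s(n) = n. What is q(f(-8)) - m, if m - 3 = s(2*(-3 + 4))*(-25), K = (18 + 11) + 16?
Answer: -675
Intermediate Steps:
K = 45 (K = 29 + 16 = 45)
f(M) = -7
m = -47 (m = 3 + (2*(-3 + 4))*(-25) = 3 + (2*1)*(-25) = 3 + 2*(-25) = 3 - 50 = -47)
q(Z) = -407 + 45*Z (q(Z) = -2 + 45*(Z - 9) = -2 + 45*(-9 + Z) = -2 + (-405 + 45*Z) = -407 + 45*Z)
q(f(-8)) - m = (-407 + 45*(-7)) - 1*(-47) = (-407 - 315) + 47 = -722 + 47 = -675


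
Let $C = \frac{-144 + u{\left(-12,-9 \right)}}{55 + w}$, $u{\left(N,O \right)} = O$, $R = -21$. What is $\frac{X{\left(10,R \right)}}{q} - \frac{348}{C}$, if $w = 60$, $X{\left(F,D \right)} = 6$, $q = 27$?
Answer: $\frac{40054}{153} \approx 261.79$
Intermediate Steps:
$C = - \frac{153}{115}$ ($C = \frac{-144 - 9}{55 + 60} = - \frac{153}{115} \approx -1.3304$)
$\frac{X{\left(10,R \right)}}{q} - \frac{348}{C} = \frac{6}{27} - \frac{348}{- \frac{153}{115}} = 6 \cdot \frac{1}{27} - - \frac{13340}{51} = \frac{2}{9} + \frac{13340}{51} = \frac{40054}{153}$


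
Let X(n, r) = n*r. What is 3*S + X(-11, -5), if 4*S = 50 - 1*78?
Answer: 34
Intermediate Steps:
S = -7 (S = (50 - 1*78)/4 = (50 - 78)/4 = (¼)*(-28) = -7)
3*S + X(-11, -5) = 3*(-7) - 11*(-5) = -21 + 55 = 34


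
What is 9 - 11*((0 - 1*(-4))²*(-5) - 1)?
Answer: 900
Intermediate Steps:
9 - 11*((0 - 1*(-4))²*(-5) - 1) = 9 - 11*((0 + 4)²*(-5) - 1) = 9 - 11*(4²*(-5) - 1) = 9 - 11*(16*(-5) - 1) = 9 - 11*(-80 - 1) = 9 - 11*(-81) = 9 + 891 = 900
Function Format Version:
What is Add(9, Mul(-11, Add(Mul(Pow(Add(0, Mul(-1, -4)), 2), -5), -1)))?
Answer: 900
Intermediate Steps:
Add(9, Mul(-11, Add(Mul(Pow(Add(0, Mul(-1, -4)), 2), -5), -1))) = Add(9, Mul(-11, Add(Mul(Pow(Add(0, 4), 2), -5), -1))) = Add(9, Mul(-11, Add(Mul(Pow(4, 2), -5), -1))) = Add(9, Mul(-11, Add(Mul(16, -5), -1))) = Add(9, Mul(-11, Add(-80, -1))) = Add(9, Mul(-11, -81)) = Add(9, 891) = 900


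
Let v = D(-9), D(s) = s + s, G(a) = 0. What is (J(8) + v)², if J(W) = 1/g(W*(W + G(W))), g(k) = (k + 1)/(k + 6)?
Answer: 48400/169 ≈ 286.39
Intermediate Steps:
D(s) = 2*s
v = -18 (v = 2*(-9) = -18)
g(k) = (1 + k)/(6 + k)
J(W) = (6 + W²)/(1 + W²) (J(W) = 1/((1 + W*(W + 0))/(6 + W*(W + 0))) = 1/((1 + W*W)/(6 + W*W)) = 1/((1 + W²)/(6 + W²)) = (6 + W²)/(1 + W²))
(J(8) + v)² = ((6 + 8²)/(1 + 8²) - 18)² = ((6 + 64)/(1 + 64) - 18)² = (70/65 - 18)² = ((1/65)*70 - 18)² = (14/13 - 18)² = (-220/13)² = 48400/169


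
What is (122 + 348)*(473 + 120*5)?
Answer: 504310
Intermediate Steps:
(122 + 348)*(473 + 120*5) = 470*(473 + 600) = 470*1073 = 504310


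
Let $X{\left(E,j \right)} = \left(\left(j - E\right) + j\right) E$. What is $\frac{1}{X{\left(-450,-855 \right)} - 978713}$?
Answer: $- \frac{1}{411713} \approx -2.4289 \cdot 10^{-6}$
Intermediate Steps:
$X{\left(E,j \right)} = E \left(- E + 2 j\right)$ ($X{\left(E,j \right)} = \left(- E + 2 j\right) E = E \left(- E + 2 j\right)$)
$\frac{1}{X{\left(-450,-855 \right)} - 978713} = \frac{1}{- 450 \left(\left(-1\right) \left(-450\right) + 2 \left(-855\right)\right) - 978713} = \frac{1}{- 450 \left(450 - 1710\right) - 978713} = \frac{1}{\left(-450\right) \left(-1260\right) - 978713} = \frac{1}{567000 - 978713} = \frac{1}{-411713} = - \frac{1}{411713}$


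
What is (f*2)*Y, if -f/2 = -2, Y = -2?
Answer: -16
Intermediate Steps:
f = 4 (f = -2*(-2) = 4)
(f*2)*Y = (4*2)*(-2) = 8*(-2) = -16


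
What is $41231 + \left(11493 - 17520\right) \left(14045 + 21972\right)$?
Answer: $-217033228$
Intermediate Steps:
$41231 + \left(11493 - 17520\right) \left(14045 + 21972\right) = 41231 + \left(11493 - 17520\right) 36017 = 41231 - 217074459 = -217033228$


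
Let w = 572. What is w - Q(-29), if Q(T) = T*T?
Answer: -269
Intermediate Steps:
Q(T) = T²
w - Q(-29) = 572 - 1*(-29)² = 572 - 1*841 = 572 - 841 = -269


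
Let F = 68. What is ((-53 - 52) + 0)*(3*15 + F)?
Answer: -11865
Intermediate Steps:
((-53 - 52) + 0)*(3*15 + F) = ((-53 - 52) + 0)*(3*15 + 68) = (-105 + 0)*(45 + 68) = -105*113 = -11865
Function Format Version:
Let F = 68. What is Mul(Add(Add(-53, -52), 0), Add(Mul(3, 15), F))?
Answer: -11865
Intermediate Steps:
Mul(Add(Add(-53, -52), 0), Add(Mul(3, 15), F)) = Mul(Add(Add(-53, -52), 0), Add(Mul(3, 15), 68)) = Mul(Add(-105, 0), Add(45, 68)) = Mul(-105, 113) = -11865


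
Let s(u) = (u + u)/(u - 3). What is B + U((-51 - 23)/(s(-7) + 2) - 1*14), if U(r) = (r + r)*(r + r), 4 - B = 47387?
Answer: -12215031/289 ≈ -42267.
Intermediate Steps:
s(u) = 2*u/(-3 + u) (s(u) = (2*u)/(-3 + u) = 2*u/(-3 + u))
B = -47383 (B = 4 - 1*47387 = 4 - 47387 = -47383)
U(r) = 4*r² (U(r) = (2*r)*(2*r) = 4*r²)
B + U((-51 - 23)/(s(-7) + 2) - 1*14) = -47383 + 4*((-51 - 23)/(2*(-7)/(-3 - 7) + 2) - 1*14)² = -47383 + 4*(-74/(2*(-7)/(-10) + 2) - 14)² = -47383 + 4*(-74/(2*(-7)*(-⅒) + 2) - 14)² = -47383 + 4*(-74/(7/5 + 2) - 14)² = -47383 + 4*(-74/17/5 - 14)² = -47383 + 4*(-74*5/17 - 14)² = -47383 + 4*(-370/17 - 14)² = -47383 + 4*(-608/17)² = -47383 + 4*(369664/289) = -47383 + 1478656/289 = -12215031/289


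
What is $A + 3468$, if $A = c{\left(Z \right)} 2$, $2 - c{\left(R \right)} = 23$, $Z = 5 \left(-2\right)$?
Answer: $3426$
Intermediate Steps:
$Z = -10$
$c{\left(R \right)} = -21$ ($c{\left(R \right)} = 2 - 23 = -21$)
$A = -42$ ($A = \left(-21\right) 2 = -42$)
$A + 3468 = -42 + 3468 = 3426$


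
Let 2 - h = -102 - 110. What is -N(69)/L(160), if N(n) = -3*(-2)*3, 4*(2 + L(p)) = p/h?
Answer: 963/97 ≈ 9.9278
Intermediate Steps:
h = 214 (h = 2 - (-102 - 110) = 2 - 1*(-212) = 2 + 212 = 214)
L(p) = -2 + p/856 (L(p) = -2 + (p/214)/4 = -2 + p/856)
N(n) = 18 (N(n) = 6*3 = 18)
-N(69)/L(160) = -18/(-2 + (1/856)*160) = -18/(-2 + 20/107) = -18/(-194/107) = -18*(-107)/194 = -1*(-963/97) = 963/97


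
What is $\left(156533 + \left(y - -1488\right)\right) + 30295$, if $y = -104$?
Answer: $188212$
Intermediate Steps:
$\left(156533 + \left(y - -1488\right)\right) + 30295 = \left(156533 - -1384\right) + 30295 = \left(156533 + \left(-104 + 1488\right)\right) + 30295 = \left(156533 + 1384\right) + 30295 = 157917 + 30295 = 188212$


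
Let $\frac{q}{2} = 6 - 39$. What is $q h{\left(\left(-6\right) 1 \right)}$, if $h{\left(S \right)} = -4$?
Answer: $264$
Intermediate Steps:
$q = -66$ ($q = 2 \left(6 - 39\right) = 2 \left(-33\right) = -66$)
$q h{\left(\left(-6\right) 1 \right)} = \left(-66\right) \left(-4\right) = 264$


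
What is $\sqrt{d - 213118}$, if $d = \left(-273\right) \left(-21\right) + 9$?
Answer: $4 i \sqrt{12961} \approx 455.39 i$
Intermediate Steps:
$d = 5742$ ($d = 5733 + 9 = 5742$)
$\sqrt{d - 213118} = \sqrt{5742 - 213118} = \sqrt{-207376} = 4 i \sqrt{12961}$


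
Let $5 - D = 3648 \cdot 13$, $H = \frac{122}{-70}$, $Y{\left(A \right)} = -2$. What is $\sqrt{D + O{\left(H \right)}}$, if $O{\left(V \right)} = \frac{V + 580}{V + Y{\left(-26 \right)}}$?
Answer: $\frac{8 i \sqrt{12756387}}{131} \approx 218.11 i$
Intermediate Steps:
$H = - \frac{61}{35}$ ($H = 122 \left(- \frac{1}{70}\right) = - \frac{61}{35} \approx -1.7429$)
$O{\left(V \right)} = \frac{580 + V}{-2 + V}$ ($O{\left(V \right)} = \frac{V + 580}{V - 2} = \frac{580 + V}{-2 + V}$)
$D = -47419$ ($D = 5 - 3648 \cdot 13 = 5 - 47424 = -47419$)
$\sqrt{D + O{\left(H \right)}} = \sqrt{-47419 + \frac{580 - \frac{61}{35}}{-2 - \frac{61}{35}}} = \sqrt{-47419 + \frac{1}{- \frac{131}{35}} \cdot \frac{20239}{35}} = \sqrt{-47419 - \frac{20239}{131}} = \sqrt{- \frac{6232128}{131}} = \frac{8 i \sqrt{12756387}}{131}$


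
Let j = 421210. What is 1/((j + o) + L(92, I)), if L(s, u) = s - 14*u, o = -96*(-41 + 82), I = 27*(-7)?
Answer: 1/420012 ≈ 2.3809e-6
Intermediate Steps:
I = -189
o = -3936 (o = -96*41 = -3936)
1/((j + o) + L(92, I)) = 1/((421210 - 3936) + (92 - 14*(-189))) = 1/(417274 + (92 + 2646)) = 1/(417274 + 2738) = 1/420012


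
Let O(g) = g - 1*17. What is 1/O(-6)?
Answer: -1/23 ≈ -0.043478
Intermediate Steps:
O(g) = -17 + g (O(g) = g - 17 = -17 + g)
1/O(-6) = 1/(-17 - 6) = 1/(-23) = -1/23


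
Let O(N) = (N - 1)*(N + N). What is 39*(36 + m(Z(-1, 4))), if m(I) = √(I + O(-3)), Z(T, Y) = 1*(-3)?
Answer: 1404 + 39*√21 ≈ 1582.7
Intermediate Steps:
Z(T, Y) = -3
O(N) = 2*N*(-1 + N) (O(N) = (-1 + N)*(2*N) = 2*N*(-1 + N))
m(I) = √(24 + I) (m(I) = √(I + 2*(-3)*(-1 - 3)) = √(I + 2*(-3)*(-4)) = √(I + 24) = √(24 + I))
39*(36 + m(Z(-1, 4))) = 39*(36 + √(24 - 3)) = 39*(36 + √21) = 1404 + 39*√21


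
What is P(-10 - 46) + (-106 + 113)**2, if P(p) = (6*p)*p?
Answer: 18865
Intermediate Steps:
P(p) = 6*p**2
P(-10 - 46) + (-106 + 113)**2 = 6*(-10 - 46)**2 + (-106 + 113)**2 = 6*(-56)**2 + 7**2 = 6*3136 + 49 = 18816 + 49 = 18865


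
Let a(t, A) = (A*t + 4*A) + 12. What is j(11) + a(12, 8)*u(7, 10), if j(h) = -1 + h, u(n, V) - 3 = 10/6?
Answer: 1990/3 ≈ 663.33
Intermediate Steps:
u(n, V) = 14/3 (u(n, V) = 3 + 10/6 = 3 + 10*(⅙) = 3 + 5/3 = 14/3)
a(t, A) = 12 + 4*A + A*t (a(t, A) = (4*A + A*t) + 12 = 12 + 4*A + A*t)
j(11) + a(12, 8)*u(7, 10) = (-1 + 11) + (12 + 4*8 + 8*12)*(14/3) = 10 + (12 + 32 + 96)*(14/3) = 10 + 140*(14/3) = 10 + 1960/3 = 1990/3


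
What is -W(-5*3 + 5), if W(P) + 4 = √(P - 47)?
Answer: 4 - I*√57 ≈ 4.0 - 7.5498*I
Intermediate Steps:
W(P) = -4 + √(-47 + P) (W(P) = -4 + √(P - 47) = -4 + √(-47 + P))
-W(-5*3 + 5) = -(-4 + √(-47 + (-5*3 + 5))) = -(-4 + √(-47 + (-15 + 5))) = -(-4 + √(-47 - 10)) = -(-4 + √(-57)) = -(-4 + I*√57) = 4 - I*√57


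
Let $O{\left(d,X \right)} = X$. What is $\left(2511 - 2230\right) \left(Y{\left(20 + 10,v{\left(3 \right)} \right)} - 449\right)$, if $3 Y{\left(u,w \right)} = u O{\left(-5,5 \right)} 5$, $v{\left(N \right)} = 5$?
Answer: $-55919$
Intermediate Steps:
$Y{\left(u,w \right)} = \frac{25 u}{3}$ ($Y{\left(u,w \right)} = \frac{u 5 \cdot 5}{3} = \frac{5 u 5}{3} = \frac{25 u}{3}$)
$\left(2511 - 2230\right) \left(Y{\left(20 + 10,v{\left(3 \right)} \right)} - 449\right) = \left(2511 - 2230\right) \left(\frac{25 \left(20 + 10\right)}{3} - 449\right) = 281 \left(\frac{25}{3} \cdot 30 - 449\right) = 281 \left(250 - 449\right) = 281 \left(-199\right) = -55919$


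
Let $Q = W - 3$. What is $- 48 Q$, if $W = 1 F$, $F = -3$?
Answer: $288$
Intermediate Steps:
$W = -3$ ($W = 1 \left(-3\right) = -3$)
$Q = -6$ ($Q = -3 - 3 = -6$)
$- 48 Q = \left(-48\right) \left(-6\right) = 288$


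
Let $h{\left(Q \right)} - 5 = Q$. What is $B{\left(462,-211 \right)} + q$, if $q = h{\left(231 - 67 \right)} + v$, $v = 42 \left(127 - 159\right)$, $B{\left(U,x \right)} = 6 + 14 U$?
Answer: $5299$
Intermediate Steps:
$h{\left(Q \right)} = 5 + Q$
$v = -1344$ ($v = 42 \left(-32\right) = -1344$)
$q = -1175$ ($q = \left(5 + \left(231 - 67\right)\right) - 1344 = \left(5 + 164\right) - 1344 = 169 - 1344 = -1175$)
$B{\left(462,-211 \right)} + q = \left(6 + 14 \cdot 462\right) - 1175 = \left(6 + 6468\right) - 1175 = 6474 - 1175 = 5299$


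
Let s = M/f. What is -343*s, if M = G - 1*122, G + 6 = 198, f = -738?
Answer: 12005/369 ≈ 32.534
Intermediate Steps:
G = 192 (G = -6 + 198 = 192)
M = 70 (M = 192 - 1*122 = 192 - 122 = 70)
s = -35/369 (s = 70/(-738) = 70*(-1/738) = -35/369 ≈ -0.094851)
-343*s = -343*(-35/369) = 12005/369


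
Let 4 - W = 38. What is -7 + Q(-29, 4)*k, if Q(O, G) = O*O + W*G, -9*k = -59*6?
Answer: 27723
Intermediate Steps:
W = -34 (W = 4 - 1*38 = 4 - 38 = -34)
k = 118/3 (k = -(-59)*6/9 = -⅑*(-354) = 118/3 ≈ 39.333)
Q(O, G) = O² - 34*G (Q(O, G) = O*O - 34*G = O² - 34*G)
-7 + Q(-29, 4)*k = -7 + ((-29)² - 34*4)*(118/3) = -7 + (841 - 136)*(118/3) = -7 + 705*(118/3) = -7 + 27730 = 27723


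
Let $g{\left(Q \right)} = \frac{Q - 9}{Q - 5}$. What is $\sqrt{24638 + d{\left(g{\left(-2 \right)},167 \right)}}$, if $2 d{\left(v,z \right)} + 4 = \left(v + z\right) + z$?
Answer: $\frac{\sqrt{4861542}}{14} \approx 157.49$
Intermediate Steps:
$g{\left(Q \right)} = \frac{-9 + Q}{-5 + Q}$
$d{\left(v,z \right)} = -2 + z + \frac{v}{2}$ ($d{\left(v,z \right)} = -2 + \frac{\left(v + z\right) + z}{2} = -2 + \frac{v + 2 z}{2} = -2 + \left(z + \frac{v}{2}\right) = -2 + z + \frac{v}{2}$)
$\sqrt{24638 + d{\left(g{\left(-2 \right)},167 \right)}} = \sqrt{24638 + \left(-2 + 167 + \frac{\frac{1}{-5 - 2} \left(-9 - 2\right)}{2}\right)} = \sqrt{24638 + \left(-2 + 167 + \frac{\frac{1}{-7} \left(-11\right)}{2}\right)} = \sqrt{24638 + \left(-2 + 167 + \frac{\left(- \frac{1}{7}\right) \left(-11\right)}{2}\right)} = \sqrt{24638 + \left(-2 + 167 + \frac{1}{2} \cdot \frac{11}{7}\right)} = \sqrt{24638 + \left(-2 + 167 + \frac{11}{14}\right)} = \sqrt{24638 + \frac{2321}{14}} = \sqrt{\frac{347253}{14}} = \frac{\sqrt{4861542}}{14}$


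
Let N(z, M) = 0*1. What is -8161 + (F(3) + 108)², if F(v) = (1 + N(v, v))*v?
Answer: 4160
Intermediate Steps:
N(z, M) = 0
F(v) = v (F(v) = (1 + 0)*v = 1*v = v)
-8161 + (F(3) + 108)² = -8161 + (3 + 108)² = -8161 + 111² = -8161 + 12321 = 4160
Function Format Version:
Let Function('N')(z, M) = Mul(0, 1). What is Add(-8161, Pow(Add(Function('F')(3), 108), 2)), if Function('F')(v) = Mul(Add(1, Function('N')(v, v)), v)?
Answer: 4160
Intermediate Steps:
Function('N')(z, M) = 0
Function('F')(v) = v (Function('F')(v) = Mul(Add(1, 0), v) = Mul(1, v) = v)
Add(-8161, Pow(Add(Function('F')(3), 108), 2)) = Add(-8161, Pow(Add(3, 108), 2)) = Add(-8161, Pow(111, 2)) = Add(-8161, 12321) = 4160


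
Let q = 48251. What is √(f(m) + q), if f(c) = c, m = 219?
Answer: √48470 ≈ 220.16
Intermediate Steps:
√(f(m) + q) = √(219 + 48251) = √48470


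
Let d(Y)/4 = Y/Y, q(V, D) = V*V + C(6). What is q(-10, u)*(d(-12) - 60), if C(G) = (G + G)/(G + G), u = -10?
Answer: -5656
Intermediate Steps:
C(G) = 1 (C(G) = (2*G)/((2*G)) = (2*G)*(1/(2*G)) = 1)
q(V, D) = 1 + V² (q(V, D) = V*V + 1 = V² + 1 = 1 + V²)
d(Y) = 4 (d(Y) = 4*(Y/Y) = 4*1 = 4)
q(-10, u)*(d(-12) - 60) = (1 + (-10)²)*(4 - 60) = (1 + 100)*(-56) = 101*(-56) = -5656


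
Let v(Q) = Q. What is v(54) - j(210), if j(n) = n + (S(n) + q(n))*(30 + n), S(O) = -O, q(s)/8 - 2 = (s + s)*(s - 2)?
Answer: -167684796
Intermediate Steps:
q(s) = 16 + 16*s*(-2 + s) (q(s) = 16 + 8*((s + s)*(s - 2)) = 16 + 8*((2*s)*(-2 + s)) = 16 + 8*(2*s*(-2 + s)) = 16 + 16*s*(-2 + s))
j(n) = n + (30 + n)*(16 - 33*n + 16*n²) (j(n) = n + (-n + (16 - 32*n + 16*n²))*(30 + n) = n + (16 - 33*n + 16*n²)*(30 + n) = n + (30 + n)*(16 - 33*n + 16*n²))
v(54) - j(210) = 54 - (480 - 973*210 + 16*210³ + 447*210²) = 54 - (480 - 204330 + 16*9261000 + 447*44100) = 54 - (480 - 204330 + 148176000 + 19712700) = 54 - 1*167684850 = 54 - 167684850 = -167684796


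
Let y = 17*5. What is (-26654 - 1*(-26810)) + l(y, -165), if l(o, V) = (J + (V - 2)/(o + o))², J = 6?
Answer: 5236009/28900 ≈ 181.18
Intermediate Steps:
y = 85
l(o, V) = (6 + (-2 + V)/(2*o))² (l(o, V) = (6 + (V - 2)/(o + o))² = (6 + (-2 + V)/((2*o)))² = (6 + (-2 + V)*(1/(2*o)))² = (6 + (-2 + V)/(2*o))²)
(-26654 - 1*(-26810)) + l(y, -165) = (-26654 - 1*(-26810)) + (¼)*(-2 - 165 + 12*85)²/85² = (-26654 + 26810) + (¼)*(1/7225)*(-2 - 165 + 1020)² = 156 + (¼)*(1/7225)*853² = 156 + (¼)*(1/7225)*727609 = 156 + 727609/28900 = 5236009/28900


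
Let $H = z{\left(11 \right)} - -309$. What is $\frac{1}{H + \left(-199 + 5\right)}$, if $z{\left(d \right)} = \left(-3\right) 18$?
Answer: $\frac{1}{61} \approx 0.016393$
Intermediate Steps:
$z{\left(d \right)} = -54$
$H = 255$ ($H = -54 - -309 = -54 + 309 = 255$)
$\frac{1}{H + \left(-199 + 5\right)} = \frac{1}{255 + \left(-199 + 5\right)} = \frac{1}{255 - 194} = \frac{1}{61}$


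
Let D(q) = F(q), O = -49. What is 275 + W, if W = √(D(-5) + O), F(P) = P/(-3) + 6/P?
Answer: 275 + 2*I*√2730/15 ≈ 275.0 + 6.9666*I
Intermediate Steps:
F(P) = 6/P - P/3 (F(P) = P*(-⅓) + 6/P = -P/3 + 6/P = 6/P - P/3)
D(q) = 6/q - q/3
W = 2*I*√2730/15 (W = √((6/(-5) - ⅓*(-5)) - 49) = √((6*(-⅕) + 5/3) - 49) = √((-6/5 + 5/3) - 49) = √(7/15 - 49) = √(-728/15) = 2*I*√2730/15 ≈ 6.9666*I)
275 + W = 275 + 2*I*√2730/15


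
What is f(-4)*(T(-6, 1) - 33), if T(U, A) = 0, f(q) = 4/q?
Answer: 33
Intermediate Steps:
f(-4)*(T(-6, 1) - 33) = (4/(-4))*(0 - 33) = (4*(-¼))*(-33) = -1*(-33) = 33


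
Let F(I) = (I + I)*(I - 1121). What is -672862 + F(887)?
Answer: -1087978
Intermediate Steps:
F(I) = 2*I*(-1121 + I) (F(I) = (2*I)*(-1121 + I) = 2*I*(-1121 + I))
-672862 + F(887) = -672862 + 2*887*(-1121 + 887) = -672862 + 2*887*(-234) = -672862 - 415116 = -1087978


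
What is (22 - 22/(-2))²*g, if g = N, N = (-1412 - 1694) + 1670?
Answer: -1563804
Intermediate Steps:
N = -1436 (N = -3106 + 1670 = -1436)
g = -1436
(22 - 22/(-2))²*g = (22 - 22/(-2))²*(-1436) = (22 - 22*(-½))²*(-1436) = (22 + 11)²*(-1436) = 33²*(-1436) = 1089*(-1436) = -1563804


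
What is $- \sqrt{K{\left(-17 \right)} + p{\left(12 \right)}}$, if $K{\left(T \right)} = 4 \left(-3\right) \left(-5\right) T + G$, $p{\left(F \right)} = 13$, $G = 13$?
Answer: $- i \sqrt{994} \approx - 31.528 i$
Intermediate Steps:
$K{\left(T \right)} = 13 + 60 T$ ($K{\left(T \right)} = 4 \left(-3\right) \left(-5\right) T + 13 = \left(-12\right) \left(-5\right) T + 13 = 60 T + 13 = 13 + 60 T$)
$- \sqrt{K{\left(-17 \right)} + p{\left(12 \right)}} = - \sqrt{\left(13 + 60 \left(-17\right)\right) + 13} = - \sqrt{\left(13 - 1020\right) + 13} = - \sqrt{-1007 + 13} = - \sqrt{-994} = - i \sqrt{994}$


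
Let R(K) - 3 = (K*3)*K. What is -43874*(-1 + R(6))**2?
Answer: -530875400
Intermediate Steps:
R(K) = 3 + 3*K**2 (R(K) = 3 + (K*3)*K = 3 + (3*K)*K = 3 + 3*K**2)
-43874*(-1 + R(6))**2 = -43874*(-1 + (3 + 3*6**2))**2 = -43874*(-1 + (3 + 3*36))**2 = -43874*(-1 + (3 + 108))**2 = -43874*(-1 + 111)**2 = -43874*110**2 = -43874*12100 = -530875400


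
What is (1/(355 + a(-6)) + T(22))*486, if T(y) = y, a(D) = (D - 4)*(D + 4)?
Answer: 1336662/125 ≈ 10693.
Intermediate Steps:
a(D) = (-4 + D)*(4 + D)
(1/(355 + a(-6)) + T(22))*486 = (1/(355 + (-16 + (-6)²)) + 22)*486 = (1/(355 + (-16 + 36)) + 22)*486 = (1/(355 + 20) + 22)*486 = (1/375 + 22)*486 = (8251/375)*486 = 1336662/125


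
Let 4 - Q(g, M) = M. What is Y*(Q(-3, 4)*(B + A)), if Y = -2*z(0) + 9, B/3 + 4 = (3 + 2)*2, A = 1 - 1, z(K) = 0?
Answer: 0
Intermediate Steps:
Q(g, M) = 4 - M
A = 0
B = 18 (B = -12 + 3*((3 + 2)*2) = -12 + 3*(5*2) = -12 + 3*10 = -12 + 30 = 18)
Y = 9 (Y = -2*0 + 9 = 0 + 9 = 9)
Y*(Q(-3, 4)*(B + A)) = 9*((4 - 1*4)*(18 + 0)) = 9*((4 - 4)*18) = 9*(0*18) = 9*0 = 0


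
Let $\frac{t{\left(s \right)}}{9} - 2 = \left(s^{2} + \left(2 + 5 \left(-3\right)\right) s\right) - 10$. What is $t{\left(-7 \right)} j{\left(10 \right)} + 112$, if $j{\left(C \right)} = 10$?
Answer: $11992$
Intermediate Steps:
$t{\left(s \right)} = -72 - 117 s + 9 s^{2}$ ($t{\left(s \right)} = 18 + 9 \left(\left(s^{2} + \left(2 + 5 \left(-3\right)\right) s\right) - 10\right) = 18 + 9 \left(\left(s^{2} + \left(2 - 15\right) s\right) - 10\right) = 18 + 9 \left(\left(s^{2} - 13 s\right) - 10\right) = 18 + 9 \left(-10 + s^{2} - 13 s\right) = 18 - \left(90 - 9 s^{2} + 117 s\right) = -72 - 117 s + 9 s^{2}$)
$t{\left(-7 \right)} j{\left(10 \right)} + 112 = \left(-72 - -819 + 9 \left(-7\right)^{2}\right) 10 + 112 = \left(-72 + 819 + 9 \cdot 49\right) 10 + 112 = \left(-72 + 819 + 441\right) 10 + 112 = 1188 \cdot 10 + 112 = 11880 + 112 = 11992$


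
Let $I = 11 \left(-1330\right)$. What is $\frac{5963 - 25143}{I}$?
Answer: $\frac{274}{209} \approx 1.311$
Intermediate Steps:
$I = -14630$
$\frac{5963 - 25143}{I} = \frac{5963 - 25143}{-14630} = \left(5963 - 25143\right) \left(- \frac{1}{14630}\right) = \left(-19180\right) \left(- \frac{1}{14630}\right) = \frac{274}{209}$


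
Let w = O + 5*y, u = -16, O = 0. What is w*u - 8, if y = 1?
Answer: -88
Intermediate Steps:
w = 5 (w = 0 + 5*1 = 0 + 5 = 5)
w*u - 8 = 5*(-16) - 8 = -80 - 8 = -88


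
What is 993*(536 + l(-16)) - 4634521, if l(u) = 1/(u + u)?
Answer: -131273729/32 ≈ -4.1023e+6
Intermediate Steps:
l(u) = 1/(2*u)
993*(536 + l(-16)) - 4634521 = 993*(536 + (1/2)/(-16)) - 4634521 = 993*(536 + (1/2)*(-1/16)) - 4634521 = 993*(536 - 1/32) - 4634521 = 993*(17151/32) - 4634521 = 17030943/32 - 4634521 = -131273729/32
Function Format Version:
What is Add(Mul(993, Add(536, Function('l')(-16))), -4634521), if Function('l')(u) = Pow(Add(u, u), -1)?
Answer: Rational(-131273729, 32) ≈ -4.1023e+6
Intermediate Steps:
Function('l')(u) = Mul(Rational(1, 2), Pow(u, -1)) (Function('l')(u) = Pow(Mul(2, u), -1) = Mul(Rational(1, 2), Pow(u, -1)))
Add(Mul(993, Add(536, Function('l')(-16))), -4634521) = Add(Mul(993, Add(536, Mul(Rational(1, 2), Pow(-16, -1)))), -4634521) = Add(Mul(993, Add(536, Mul(Rational(1, 2), Rational(-1, 16)))), -4634521) = Add(Mul(993, Add(536, Rational(-1, 32))), -4634521) = Add(Mul(993, Rational(17151, 32)), -4634521) = Add(Rational(17030943, 32), -4634521) = Rational(-131273729, 32)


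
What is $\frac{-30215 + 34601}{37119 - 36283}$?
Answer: $\frac{2193}{418} \approx 5.2464$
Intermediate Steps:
$\frac{-30215 + 34601}{37119 - 36283} = \frac{4386}{37119 - 36283} = \frac{4386}{836} = 4386 \cdot \frac{1}{836} = \frac{2193}{418}$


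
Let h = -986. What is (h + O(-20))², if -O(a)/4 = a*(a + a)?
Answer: 17522596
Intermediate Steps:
O(a) = -8*a² (O(a) = -4*a*(a + a) = -4*a*2*a = -8*a²)
(h + O(-20))² = (-986 - 8*(-20)²)² = (-986 - 8*400)² = (-986 - 3200)² = (-4186)² = 17522596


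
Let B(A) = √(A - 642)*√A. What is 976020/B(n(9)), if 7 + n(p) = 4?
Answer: -65068*√215/43 ≈ -22188.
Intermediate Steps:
n(p) = -3 (n(p) = -7 + 4 = -3)
B(A) = √A*√(-642 + A) (B(A) = √(-642 + A)*√A = √A*√(-642 + A))
976020/B(n(9)) = 976020/((√(-3)*√(-642 - 3))) = 976020/(((I*√3)*√(-645))) = 976020/(((I*√3)*(I*√645))) = 976020/((-3*√215)) = 976020*(-√215/645) = -65068*√215/43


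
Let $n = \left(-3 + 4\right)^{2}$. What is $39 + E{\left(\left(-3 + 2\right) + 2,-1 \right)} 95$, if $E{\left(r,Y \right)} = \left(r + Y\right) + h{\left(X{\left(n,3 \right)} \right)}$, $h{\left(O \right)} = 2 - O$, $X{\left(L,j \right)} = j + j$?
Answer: $-341$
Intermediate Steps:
$n = 1$ ($n = 1^{2} = 1$)
$X{\left(L,j \right)} = 2 j$
$E{\left(r,Y \right)} = -4 + Y + r$ ($E{\left(r,Y \right)} = \left(r + Y\right) + \left(2 - 2 \cdot 3\right) = \left(Y + r\right) + \left(2 - 6\right) = \left(Y + r\right) - 4 = -4 + Y + r$)
$39 + E{\left(\left(-3 + 2\right) + 2,-1 \right)} 95 = 39 + \left(-4 - 1 + \left(\left(-3 + 2\right) + 2\right)\right) 95 = 39 + \left(-4 - 1 + \left(-1 + 2\right)\right) 95 = 39 + \left(-4 - 1 + 1\right) 95 = 39 - 380 = -341$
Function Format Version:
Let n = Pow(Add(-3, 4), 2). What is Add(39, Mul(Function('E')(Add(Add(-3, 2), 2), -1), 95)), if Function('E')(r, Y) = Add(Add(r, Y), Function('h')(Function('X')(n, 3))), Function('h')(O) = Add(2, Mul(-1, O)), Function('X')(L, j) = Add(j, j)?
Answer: -341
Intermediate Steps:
n = 1 (n = Pow(1, 2) = 1)
Function('X')(L, j) = Mul(2, j)
Function('E')(r, Y) = Add(-4, Y, r) (Function('E')(r, Y) = Add(Add(r, Y), Add(2, Mul(-1, Mul(2, 3)))) = Add(Add(Y, r), Add(2, Mul(-1, 6))) = Add(Add(Y, r), Add(2, -6)) = Add(Add(Y, r), -4) = Add(-4, Y, r))
Add(39, Mul(Function('E')(Add(Add(-3, 2), 2), -1), 95)) = Add(39, Mul(Add(-4, -1, Add(Add(-3, 2), 2)), 95)) = Add(39, Mul(Add(-4, -1, Add(-1, 2)), 95)) = Add(39, Mul(Add(-4, -1, 1), 95)) = Add(39, Mul(-4, 95)) = Add(39, -380) = -341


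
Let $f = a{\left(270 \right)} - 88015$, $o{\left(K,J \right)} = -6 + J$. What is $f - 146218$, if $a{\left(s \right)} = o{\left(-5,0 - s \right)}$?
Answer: $-234509$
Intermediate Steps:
$a{\left(s \right)} = -6 - s$ ($a{\left(s \right)} = -6 + \left(0 - s\right) = -6 - s$)
$f = -88291$ ($f = \left(-6 - 270\right) - 88015 = -276 - 88015 = -88291$)
$f - 146218 = -88291 - 146218 = -234509$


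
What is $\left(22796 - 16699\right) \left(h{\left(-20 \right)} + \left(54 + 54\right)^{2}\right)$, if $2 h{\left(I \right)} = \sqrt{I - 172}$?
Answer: $71115408 + 24388 i \sqrt{3} \approx 7.1115 \cdot 10^{7} + 42241.0 i$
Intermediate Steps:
$h{\left(I \right)} = \frac{\sqrt{-172 + I}}{2}$ ($h{\left(I \right)} = \frac{\sqrt{I - 172}}{2} = \frac{\sqrt{-172 + I}}{2}$)
$\left(22796 - 16699\right) \left(h{\left(-20 \right)} + \left(54 + 54\right)^{2}\right) = \left(22796 - 16699\right) \left(\frac{\sqrt{-172 - 20}}{2} + \left(54 + 54\right)^{2}\right) = 6097 \left(\frac{\sqrt{-192}}{2} + 108^{2}\right) = 6097 \left(\frac{8 i \sqrt{3}}{2} + 11664\right) = 6097 \left(4 i \sqrt{3} + 11664\right) = 6097 \left(11664 + 4 i \sqrt{3}\right) = 71115408 + 24388 i \sqrt{3}$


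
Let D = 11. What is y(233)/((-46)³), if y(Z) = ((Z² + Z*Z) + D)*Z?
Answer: -25301237/97336 ≈ -259.94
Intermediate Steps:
y(Z) = Z*(11 + 2*Z²) (y(Z) = ((Z² + Z*Z) + 11)*Z = ((Z² + Z²) + 11)*Z = (2*Z² + 11)*Z = (11 + 2*Z²)*Z = Z*(11 + 2*Z²))
y(233)/((-46)³) = (233*(11 + 2*233²))/((-46)³) = (233*(11 + 2*54289))/(-97336) = (233*(11 + 108578))*(-1/97336) = (233*108589)*(-1/97336) = 25301237*(-1/97336) = -25301237/97336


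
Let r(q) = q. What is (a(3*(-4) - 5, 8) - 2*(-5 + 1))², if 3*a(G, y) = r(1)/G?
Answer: 165649/2601 ≈ 63.687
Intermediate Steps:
a(G, y) = 1/(3*G) (a(G, y) = (1/G)/3 = 1/(3*G))
(a(3*(-4) - 5, 8) - 2*(-5 + 1))² = (1/(3*(3*(-4) - 5)) - 2*(-5 + 1))² = (1/(3*(-12 - 5)) - 2*(-4))² = ((⅓)/(-17) + 8)² = ((⅓)*(-1/17) + 8)² = (-1/51 + 8)² = (407/51)² = 165649/2601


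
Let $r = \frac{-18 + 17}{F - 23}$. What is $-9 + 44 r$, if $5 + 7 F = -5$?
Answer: $- \frac{1231}{171} \approx -7.1988$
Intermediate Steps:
$F = - \frac{10}{7}$ ($F = - \frac{5}{7} + \frac{1}{7} \left(-5\right) = - \frac{5}{7} - \frac{5}{7} = - \frac{10}{7} \approx -1.4286$)
$r = \frac{7}{171}$ ($r = \frac{-18 + 17}{- \frac{10}{7} - 23} = - \frac{1}{- \frac{171}{7}} = \left(-1\right) \left(- \frac{7}{171}\right) = \frac{7}{171} \approx 0.040936$)
$-9 + 44 r = -9 + 44 \cdot \frac{7}{171} = -9 + \frac{308}{171} = - \frac{1231}{171}$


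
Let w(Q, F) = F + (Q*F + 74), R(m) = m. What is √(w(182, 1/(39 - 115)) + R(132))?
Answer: √293987/38 ≈ 14.269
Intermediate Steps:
w(Q, F) = 74 + F + F*Q (w(Q, F) = F + (F*Q + 74) = F + (74 + F*Q) = 74 + F + F*Q)
√(w(182, 1/(39 - 115)) + R(132)) = √((74 + 1/(39 - 115) + 182/(39 - 115)) + 132) = √((74 + 1/(-76) + 182/(-76)) + 132) = √((74 - 1/76 - 1/76*182) + 132) = √((74 - 1/76 - 91/38) + 132) = √(5441/76 + 132) = √(15473/76) = √293987/38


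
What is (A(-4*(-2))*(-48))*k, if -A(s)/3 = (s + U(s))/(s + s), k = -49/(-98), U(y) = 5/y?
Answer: 621/16 ≈ 38.813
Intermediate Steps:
k = ½ (k = -49*(-1/98) = ½ ≈ 0.50000)
A(s) = -3*(s + 5/s)/(2*s) (A(s) = -3*(s + 5/s)/(s + s) = -3*(s + 5/s)/(2*s))
(A(-4*(-2))*(-48))*k = ((-3/2 - 15/(2*(-4*(-2))²))*(-48))*(½) = ((-3/2 - 15/2/8²)*(-48))*(½) = ((-3/2 - 15/2*1/64)*(-48))*(½) = ((-3/2 - 15/128)*(-48))*(½) = -207/128*(-48)*(½) = (621/8)*(½) = 621/16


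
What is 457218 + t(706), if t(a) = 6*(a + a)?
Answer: 465690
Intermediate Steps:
t(a) = 12*a (t(a) = 6*(2*a) = 12*a)
457218 + t(706) = 457218 + 12*706 = 457218 + 8472 = 465690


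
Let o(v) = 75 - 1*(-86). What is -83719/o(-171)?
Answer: -83719/161 ≈ -519.99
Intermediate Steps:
o(v) = 161 (o(v) = 75 + 86 = 161)
-83719/o(-171) = -83719/161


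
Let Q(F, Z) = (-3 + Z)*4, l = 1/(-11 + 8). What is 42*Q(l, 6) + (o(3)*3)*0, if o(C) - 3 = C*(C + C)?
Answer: 504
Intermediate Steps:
o(C) = 3 + 2*C**2 (o(C) = 3 + C*(C + C) = 3 + C*(2*C) = 3 + 2*C**2)
l = -1/3 (l = 1/(-3) = -1/3 ≈ -0.33333)
Q(F, Z) = -12 + 4*Z
42*Q(l, 6) + (o(3)*3)*0 = 42*(-12 + 4*6) + ((3 + 2*3**2)*3)*0 = 42*(-12 + 24) + ((3 + 2*9)*3)*0 = 42*12 + ((3 + 18)*3)*0 = 504 + (21*3)*0 = 504 + 63*0 = 504 + 0 = 504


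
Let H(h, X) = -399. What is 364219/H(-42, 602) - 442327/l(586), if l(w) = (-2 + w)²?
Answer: -124395563737/136081344 ≈ -914.13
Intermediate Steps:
364219/H(-42, 602) - 442327/l(586) = 364219/(-399) - 442327/(-2 + 586)² = 364219*(-1/399) - 442327/(584²) = -364219/399 - 442327/341056 = -124395563737/136081344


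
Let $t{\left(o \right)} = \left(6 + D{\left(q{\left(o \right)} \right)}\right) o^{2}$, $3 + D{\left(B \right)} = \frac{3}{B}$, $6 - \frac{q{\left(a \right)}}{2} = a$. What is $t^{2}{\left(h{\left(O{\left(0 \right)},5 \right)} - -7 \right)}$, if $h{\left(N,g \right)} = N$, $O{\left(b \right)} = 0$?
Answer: $\frac{21609}{4} \approx 5402.3$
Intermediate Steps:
$q{\left(a \right)} = 12 - 2 a$
$D{\left(B \right)} = -3 + \frac{3}{B}$
$t{\left(o \right)} = o^{2} \left(3 + \frac{3}{12 - 2 o}\right)$ ($t{\left(o \right)} = \left(6 - \left(3 - \frac{3}{12 - 2 o}\right)\right) o^{2} = \left(3 + \frac{3}{12 - 2 o}\right) o^{2} = o^{2} \left(3 + \frac{3}{12 - 2 o}\right)$)
$t^{2}{\left(h{\left(O{\left(0 \right)},5 \right)} - -7 \right)} = \left(\frac{\left(0 - -7\right)^{2} \left(- \frac{39}{2} + 3 \left(0 - -7\right)\right)}{-6 + \left(0 - -7\right)}\right)^{2} = \left(\frac{\left(0 + 7\right)^{2} \left(- \frac{39}{2} + 3 \left(0 + 7\right)\right)}{-6 + \left(0 + 7\right)}\right)^{2} = \left(\frac{7^{2} \left(- \frac{39}{2} + 3 \cdot 7\right)}{-6 + 7}\right)^{2} = \left(\frac{49 \left(- \frac{39}{2} + 21\right)}{1}\right)^{2} = \left(49 \cdot 1 \cdot \frac{3}{2}\right)^{2} = \left(\frac{147}{2}\right)^{2} = \frac{21609}{4}$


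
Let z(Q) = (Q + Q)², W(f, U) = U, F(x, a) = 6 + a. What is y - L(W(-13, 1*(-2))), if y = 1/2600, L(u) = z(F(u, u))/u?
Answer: 83201/2600 ≈ 32.000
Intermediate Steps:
z(Q) = 4*Q² (z(Q) = (2*Q)² = 4*Q²)
L(u) = 4*(6 + u)²/u (L(u) = (4*(6 + u)²)/u = 4*(6 + u)²/u)
y = 1/2600 ≈ 0.00038462
y - L(W(-13, 1*(-2))) = 1/2600 - 4*(6 + 1*(-2))²/(1*(-2)) = 1/2600 - 4*(6 - 2)²/(-2) = 1/2600 - 4*(-1)*4²/2 = 1/2600 - 4*(-1)*16/2 = 1/2600 - 1*(-32) = 1/2600 + 32 = 83201/2600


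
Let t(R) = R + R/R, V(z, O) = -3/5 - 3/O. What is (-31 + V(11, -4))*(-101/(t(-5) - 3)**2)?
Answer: 62317/980 ≈ 63.589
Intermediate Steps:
V(z, O) = -3/5 - 3/O (V(z, O) = -3*1/5 - 3/O = -3/5 - 3/O)
t(R) = 1 + R (t(R) = R + 1 = 1 + R)
(-31 + V(11, -4))*(-101/(t(-5) - 3)**2) = (-31 + (-3/5 - 3/(-4)))*(-101/((1 - 5) - 3)**2) = (-31 + (-3/5 - 3*(-1/4)))*(-101/(-4 - 3)**2) = (-31 + (-3/5 + 3/4))*(-101/((-7)**2)) = (-31 + 3/20)*(-101/49) = -(-62317)/(20*49) = -617/20*(-101/49) = 62317/980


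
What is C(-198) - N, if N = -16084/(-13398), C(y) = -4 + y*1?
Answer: -1361240/6699 ≈ -203.20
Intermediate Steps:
C(y) = -4 + y
N = 8042/6699 (N = -16084*(-1/13398) = 8042/6699 ≈ 1.2005)
C(-198) - N = (-4 - 198) - 1*8042/6699 = -202 - 8042/6699 = -1361240/6699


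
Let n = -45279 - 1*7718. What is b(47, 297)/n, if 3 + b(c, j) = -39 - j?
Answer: 3/469 ≈ 0.0063966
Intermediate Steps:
b(c, j) = -42 - j (b(c, j) = -3 + (-39 - j) = -42 - j)
n = -52997 (n = -45279 - 7718 = -52997)
b(47, 297)/n = (-42 - 1*297)/(-52997) = (-42 - 297)*(-1/52997) = -339*(-1/52997) = 3/469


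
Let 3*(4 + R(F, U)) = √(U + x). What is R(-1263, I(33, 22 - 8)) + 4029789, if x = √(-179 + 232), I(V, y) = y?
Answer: 4029785 + √(14 + √53)/3 ≈ 4.0298e+6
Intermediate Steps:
x = √53 ≈ 7.2801
R(F, U) = -4 + √(U + √53)/3
R(-1263, I(33, 22 - 8)) + 4029789 = (-4 + √((22 - 8) + √53)/3) + 4029789 = (-4 + √(14 + √53)/3) + 4029789 = 4029785 + √(14 + √53)/3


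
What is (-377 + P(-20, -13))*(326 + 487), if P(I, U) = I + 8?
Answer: -316257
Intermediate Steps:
P(I, U) = 8 + I
(-377 + P(-20, -13))*(326 + 487) = (-377 + (8 - 20))*(326 + 487) = (-377 - 12)*813 = -389*813 = -316257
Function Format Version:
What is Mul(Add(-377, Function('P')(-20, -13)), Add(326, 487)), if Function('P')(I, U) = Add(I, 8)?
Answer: -316257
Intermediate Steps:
Function('P')(I, U) = Add(8, I)
Mul(Add(-377, Function('P')(-20, -13)), Add(326, 487)) = Mul(Add(-377, Add(8, -20)), Add(326, 487)) = Mul(Add(-377, -12), 813) = Mul(-389, 813) = -316257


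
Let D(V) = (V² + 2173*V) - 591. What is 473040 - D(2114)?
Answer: -8589087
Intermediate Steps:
D(V) = -591 + V² + 2173*V
473040 - D(2114) = 473040 - (-591 + 2114² + 2173*2114) = 473040 - (-591 + 4468996 + 4593722) = 473040 - 1*9062127 = 473040 - 9062127 = -8589087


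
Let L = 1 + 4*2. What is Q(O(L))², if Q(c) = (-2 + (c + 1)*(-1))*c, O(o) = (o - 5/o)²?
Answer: 1208656955873536/43046721 ≈ 2.8078e+7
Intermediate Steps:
L = 9 (L = 1 + 8 = 9)
Q(c) = c*(-3 - c) (Q(c) = (-2 + (1 + c)*(-1))*c = (-2 + (-1 - c))*c = (-3 - c)*c = c*(-3 - c))
Q(O(L))² = (-(-5 + 9²)²/9²*(3 + (-5 + 9²)²/9²))² = (-(-5 + 81)²/81*(3 + (-5 + 81)²/81))² = (-(1/81)*76²*(3 + (1/81)*76²))² = (-(1/81)*5776*(3 + (1/81)*5776))² = (-1*5776/81*(3 + 5776/81))² = (-1*5776/81*6019/81)² = (-34765744/6561)² = 1208656955873536/43046721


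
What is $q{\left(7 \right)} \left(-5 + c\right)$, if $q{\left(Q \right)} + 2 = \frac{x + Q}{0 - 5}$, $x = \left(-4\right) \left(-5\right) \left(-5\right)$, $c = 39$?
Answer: $\frac{2822}{5} \approx 564.4$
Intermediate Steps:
$x = -100$ ($x = 20 \left(-5\right) = -100$)
$q{\left(Q \right)} = 18 - \frac{Q}{5}$ ($q{\left(Q \right)} = -2 + \frac{-100 + Q}{0 - 5} = -2 + \frac{-100 + Q}{-5} = -2 + \left(-100 + Q\right) \left(- \frac{1}{5}\right) = -2 - \left(-20 + \frac{Q}{5}\right) = 18 - \frac{Q}{5}$)
$q{\left(7 \right)} \left(-5 + c\right) = \left(18 - \frac{7}{5}\right) \left(-5 + 39\right) = \left(18 - \frac{7}{5}\right) 34 = \frac{83}{5} \cdot 34 = \frac{2822}{5}$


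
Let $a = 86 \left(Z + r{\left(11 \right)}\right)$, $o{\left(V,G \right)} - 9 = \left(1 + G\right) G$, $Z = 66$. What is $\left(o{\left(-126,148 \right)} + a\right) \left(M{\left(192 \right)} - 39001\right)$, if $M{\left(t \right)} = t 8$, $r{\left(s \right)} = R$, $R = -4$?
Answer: $-1026278745$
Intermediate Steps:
$r{\left(s \right)} = -4$
$o{\left(V,G \right)} = 9 + G \left(1 + G\right)$ ($o{\left(V,G \right)} = 9 + \left(1 + G\right) G = 9 + G \left(1 + G\right)$)
$M{\left(t \right)} = 8 t$
$a = 5332$ ($a = 86 \left(66 - 4\right) = 86 \cdot 62 = 5332$)
$\left(o{\left(-126,148 \right)} + a\right) \left(M{\left(192 \right)} - 39001\right) = \left(\left(9 + 148 + 148^{2}\right) + 5332\right) \left(8 \cdot 192 - 39001\right) = \left(\left(9 + 148 + 21904\right) + 5332\right) \left(1536 - 39001\right) = \left(22061 + 5332\right) \left(-37465\right) = 27393 \left(-37465\right) = -1026278745$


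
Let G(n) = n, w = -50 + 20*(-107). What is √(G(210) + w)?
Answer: 6*I*√55 ≈ 44.497*I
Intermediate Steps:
w = -2190 (w = -50 - 2140 = -2190)
√(G(210) + w) = √(210 - 2190) = √(-1980) = 6*I*√55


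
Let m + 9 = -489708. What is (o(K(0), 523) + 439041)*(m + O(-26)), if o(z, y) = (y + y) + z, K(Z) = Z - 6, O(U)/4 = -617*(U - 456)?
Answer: 307994648579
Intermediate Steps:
O(U) = 1125408 - 2468*U (O(U) = 4*(-617*(U - 456)) = 4*(-617*(-456 + U)) = 4*(281352 - 617*U) = 1125408 - 2468*U)
K(Z) = -6 + Z
o(z, y) = z + 2*y (o(z, y) = 2*y + z = z + 2*y)
m = -489717 (m = -9 - 489708 = -489717)
(o(K(0), 523) + 439041)*(m + O(-26)) = (((-6 + 0) + 2*523) + 439041)*(-489717 + (1125408 - 2468*(-26))) = ((-6 + 1046) + 439041)*(-489717 + (1125408 + 64168)) = (1040 + 439041)*(-489717 + 1189576) = 440081*699859 = 307994648579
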